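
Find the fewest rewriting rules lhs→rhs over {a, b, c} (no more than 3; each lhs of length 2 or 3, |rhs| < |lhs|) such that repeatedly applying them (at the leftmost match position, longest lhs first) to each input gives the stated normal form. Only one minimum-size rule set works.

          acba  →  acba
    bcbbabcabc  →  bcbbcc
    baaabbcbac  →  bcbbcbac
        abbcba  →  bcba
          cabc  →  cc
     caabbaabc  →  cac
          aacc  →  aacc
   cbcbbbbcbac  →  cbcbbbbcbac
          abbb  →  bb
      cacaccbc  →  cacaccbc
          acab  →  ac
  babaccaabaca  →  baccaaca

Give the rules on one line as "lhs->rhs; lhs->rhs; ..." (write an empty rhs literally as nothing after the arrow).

  | acba
  | bcbbabcabc => bcbbcabc => bcbbcc
  | baaabbcbac => bcbbcbac
  | abbcba => bcba

aaa->c; ab->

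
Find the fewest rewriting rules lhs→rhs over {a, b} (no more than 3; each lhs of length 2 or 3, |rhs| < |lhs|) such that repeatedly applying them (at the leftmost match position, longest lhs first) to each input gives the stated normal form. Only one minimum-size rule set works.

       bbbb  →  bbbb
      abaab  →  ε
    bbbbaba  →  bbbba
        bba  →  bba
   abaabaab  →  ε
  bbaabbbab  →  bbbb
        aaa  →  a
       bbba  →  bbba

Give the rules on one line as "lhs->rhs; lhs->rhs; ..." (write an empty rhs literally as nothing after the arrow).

aa->a; ab->

  | bbbb
  | abaab => aab => ab => ε
  | bbbbaba => bbbba
  | bba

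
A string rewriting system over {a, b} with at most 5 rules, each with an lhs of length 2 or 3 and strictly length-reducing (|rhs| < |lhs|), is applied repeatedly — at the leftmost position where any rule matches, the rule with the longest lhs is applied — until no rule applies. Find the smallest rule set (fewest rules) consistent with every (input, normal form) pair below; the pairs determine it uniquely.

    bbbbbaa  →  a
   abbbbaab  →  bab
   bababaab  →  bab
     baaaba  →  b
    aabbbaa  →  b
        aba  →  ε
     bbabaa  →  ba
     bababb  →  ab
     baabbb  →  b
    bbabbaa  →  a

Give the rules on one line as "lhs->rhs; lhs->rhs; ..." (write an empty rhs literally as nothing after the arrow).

  | bbbbbaa => abbbaa => baa => bb => a
  | abbbbaab => bbaab => aaab => bab
  | bababaab => bbaab => aaab => bab
  | baaaba => bbaba => aaba => bba => aa => b

aa->b; aba->; abb->; bb->a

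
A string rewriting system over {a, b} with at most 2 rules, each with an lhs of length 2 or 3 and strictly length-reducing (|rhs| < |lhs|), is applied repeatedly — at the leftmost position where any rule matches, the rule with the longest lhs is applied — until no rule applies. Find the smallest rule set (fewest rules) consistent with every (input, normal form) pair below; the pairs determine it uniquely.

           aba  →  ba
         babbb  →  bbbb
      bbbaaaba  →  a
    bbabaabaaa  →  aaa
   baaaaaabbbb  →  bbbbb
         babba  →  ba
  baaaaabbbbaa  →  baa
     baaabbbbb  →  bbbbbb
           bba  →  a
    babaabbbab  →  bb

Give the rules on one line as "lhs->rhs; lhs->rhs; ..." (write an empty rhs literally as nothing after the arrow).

ab->b; bba->a

  | aba => ba
  | babbb => bbbb
  | bbbaaaba => baaaba => baaba => baba => bba => a
  | bbabaabaaa => abaabaaa => baabaaa => babaaa => bbaaa => aaa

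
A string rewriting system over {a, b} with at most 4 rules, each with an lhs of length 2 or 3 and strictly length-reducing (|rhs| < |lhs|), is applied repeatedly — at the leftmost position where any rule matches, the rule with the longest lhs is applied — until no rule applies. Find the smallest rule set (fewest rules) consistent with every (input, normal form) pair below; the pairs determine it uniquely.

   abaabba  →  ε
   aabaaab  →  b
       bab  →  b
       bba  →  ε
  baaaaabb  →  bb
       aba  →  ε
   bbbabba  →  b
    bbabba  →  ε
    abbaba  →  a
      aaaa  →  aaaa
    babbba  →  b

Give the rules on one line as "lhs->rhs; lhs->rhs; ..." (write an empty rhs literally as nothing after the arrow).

  | abaabba => abba => bba => ε
  | aabaaab => aaab => aab => ab => b
  | bab => ab => b
  | bba => ε

ab->b; aba->; ba->a; bba->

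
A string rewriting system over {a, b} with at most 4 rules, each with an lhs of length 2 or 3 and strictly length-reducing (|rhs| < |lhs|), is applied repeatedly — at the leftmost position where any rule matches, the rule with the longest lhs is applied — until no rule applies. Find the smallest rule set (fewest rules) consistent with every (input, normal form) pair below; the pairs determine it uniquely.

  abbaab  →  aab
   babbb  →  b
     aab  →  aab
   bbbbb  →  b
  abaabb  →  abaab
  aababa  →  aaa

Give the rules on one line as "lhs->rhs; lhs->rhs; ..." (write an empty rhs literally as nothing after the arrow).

  | abbaab => aab
  | babbb => bb => b
  | aab
  | bbbbb => bbbb => bbb => bb => b

bab->; bb->b; bba->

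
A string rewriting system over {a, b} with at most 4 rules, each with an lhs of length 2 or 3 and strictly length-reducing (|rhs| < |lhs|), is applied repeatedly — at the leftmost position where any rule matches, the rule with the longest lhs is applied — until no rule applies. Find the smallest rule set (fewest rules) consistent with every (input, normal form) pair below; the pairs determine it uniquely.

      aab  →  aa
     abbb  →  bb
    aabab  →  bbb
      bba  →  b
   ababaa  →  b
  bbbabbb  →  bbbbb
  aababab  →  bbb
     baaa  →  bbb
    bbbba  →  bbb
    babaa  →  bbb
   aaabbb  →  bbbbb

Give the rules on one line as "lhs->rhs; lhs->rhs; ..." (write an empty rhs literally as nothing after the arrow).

aaa->bb; ab->a; abb->b; bba->b

  | aab => aa
  | abbb => bb
  | aabab => aaab => bbb
  | bba => b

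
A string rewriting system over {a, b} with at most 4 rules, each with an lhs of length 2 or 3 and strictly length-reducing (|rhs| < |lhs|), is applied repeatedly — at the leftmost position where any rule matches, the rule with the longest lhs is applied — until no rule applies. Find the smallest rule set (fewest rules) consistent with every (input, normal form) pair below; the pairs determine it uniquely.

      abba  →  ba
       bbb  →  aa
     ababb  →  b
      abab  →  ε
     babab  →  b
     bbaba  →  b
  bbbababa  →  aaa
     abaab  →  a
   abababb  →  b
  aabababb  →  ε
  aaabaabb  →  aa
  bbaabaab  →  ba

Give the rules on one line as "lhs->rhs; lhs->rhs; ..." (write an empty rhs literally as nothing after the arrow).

ab->; bba->b; bbb->aa

  | abba => ba
  | bbb => aa
  | ababb => abb => b
  | abab => ab => ε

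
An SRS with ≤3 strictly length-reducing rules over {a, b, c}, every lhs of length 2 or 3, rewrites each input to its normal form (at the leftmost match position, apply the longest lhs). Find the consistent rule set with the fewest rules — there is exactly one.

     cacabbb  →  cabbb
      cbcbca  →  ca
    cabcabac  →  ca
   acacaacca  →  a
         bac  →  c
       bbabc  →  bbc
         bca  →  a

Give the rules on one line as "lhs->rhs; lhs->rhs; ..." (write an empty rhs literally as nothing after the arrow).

  | cacabbb => cabbb
  | cbcbca => cbca => ca
  | cabcabac => caabac => caac => ca
  | acacaacca => acaacca => aacca => aca => a

ac->; ba->; bca->a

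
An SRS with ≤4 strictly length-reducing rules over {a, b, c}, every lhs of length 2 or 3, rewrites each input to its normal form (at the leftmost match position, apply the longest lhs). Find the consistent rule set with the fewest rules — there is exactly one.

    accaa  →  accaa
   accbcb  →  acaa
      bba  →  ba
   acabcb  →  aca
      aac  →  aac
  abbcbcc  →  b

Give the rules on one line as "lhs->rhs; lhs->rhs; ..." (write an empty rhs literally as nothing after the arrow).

  | accaa
  | accbcb => acacb => acaa
  | bba => ba
  | acabcb => accb => aca

ab->; bb->b; bc->b; cb->a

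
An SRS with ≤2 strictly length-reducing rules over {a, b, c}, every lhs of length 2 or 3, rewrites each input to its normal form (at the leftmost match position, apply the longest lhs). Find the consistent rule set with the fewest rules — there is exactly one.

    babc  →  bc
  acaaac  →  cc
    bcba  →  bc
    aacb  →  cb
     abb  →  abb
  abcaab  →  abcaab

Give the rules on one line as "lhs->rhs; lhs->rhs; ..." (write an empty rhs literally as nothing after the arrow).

ac->c; ba->

  | babc => bc
  | acaaac => caaac => caac => cac => cc
  | bcba => bc
  | aacb => acb => cb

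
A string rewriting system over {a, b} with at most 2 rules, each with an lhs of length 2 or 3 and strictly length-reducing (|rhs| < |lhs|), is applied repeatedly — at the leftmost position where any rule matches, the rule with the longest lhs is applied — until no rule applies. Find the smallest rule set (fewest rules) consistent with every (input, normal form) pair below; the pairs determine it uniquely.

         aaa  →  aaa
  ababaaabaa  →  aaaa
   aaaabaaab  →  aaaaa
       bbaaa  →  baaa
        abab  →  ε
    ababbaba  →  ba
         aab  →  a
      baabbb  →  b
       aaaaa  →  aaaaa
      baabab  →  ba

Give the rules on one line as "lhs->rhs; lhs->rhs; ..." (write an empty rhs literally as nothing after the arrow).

  | aaa
  | ababaaabaa => abaaabaa => aaabaa => aaaa
  | aaaabaaab => aaaaaab => aaaaa
  | bbaaa => baaa

ab->; bb->b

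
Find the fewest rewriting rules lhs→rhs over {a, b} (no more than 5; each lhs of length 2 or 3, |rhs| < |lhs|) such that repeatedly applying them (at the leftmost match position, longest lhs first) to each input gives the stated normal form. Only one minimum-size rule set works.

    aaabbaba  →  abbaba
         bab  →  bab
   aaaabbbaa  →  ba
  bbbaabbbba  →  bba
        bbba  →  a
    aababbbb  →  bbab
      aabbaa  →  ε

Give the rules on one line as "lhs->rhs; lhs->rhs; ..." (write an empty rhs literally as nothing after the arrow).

aa->; aab->bb; baa->ba; bbb->

  | aaabbaba => abbaba
  | bab
  | aaaabbbaa => aabbbaa => bbbbaa => baa => ba
  | bbbaabbbba => aabbbba => bbbbba => bba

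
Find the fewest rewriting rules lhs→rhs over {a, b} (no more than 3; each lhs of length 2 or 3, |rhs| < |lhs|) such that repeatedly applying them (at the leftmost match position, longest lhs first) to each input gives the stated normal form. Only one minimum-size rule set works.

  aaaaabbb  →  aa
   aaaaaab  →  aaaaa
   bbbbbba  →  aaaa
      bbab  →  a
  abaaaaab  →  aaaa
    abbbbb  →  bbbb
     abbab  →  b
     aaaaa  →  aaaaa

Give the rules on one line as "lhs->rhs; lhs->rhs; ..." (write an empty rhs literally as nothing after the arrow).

ab->; bba->aa

  | aaaaabbb => aaaabb => aaab => aa
  | aaaaaab => aaaaa
  | bbbbbba => bbbbaa => bbaaa => aaaa
  | bbab => aab => a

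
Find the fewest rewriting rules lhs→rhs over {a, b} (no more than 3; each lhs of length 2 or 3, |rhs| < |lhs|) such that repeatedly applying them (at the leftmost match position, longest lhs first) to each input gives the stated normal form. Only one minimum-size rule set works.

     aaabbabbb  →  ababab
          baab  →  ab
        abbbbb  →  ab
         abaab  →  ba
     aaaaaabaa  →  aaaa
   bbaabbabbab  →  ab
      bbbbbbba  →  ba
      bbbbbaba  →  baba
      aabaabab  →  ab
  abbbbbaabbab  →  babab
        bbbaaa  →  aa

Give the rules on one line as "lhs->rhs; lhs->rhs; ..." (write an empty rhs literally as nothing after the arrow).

aab->ba; baa->a; bb->

  | aaabbabbb => abababbb => ababab
  | baab => ab
  | abbbbb => abbb => ab
  | abaab => aab => ba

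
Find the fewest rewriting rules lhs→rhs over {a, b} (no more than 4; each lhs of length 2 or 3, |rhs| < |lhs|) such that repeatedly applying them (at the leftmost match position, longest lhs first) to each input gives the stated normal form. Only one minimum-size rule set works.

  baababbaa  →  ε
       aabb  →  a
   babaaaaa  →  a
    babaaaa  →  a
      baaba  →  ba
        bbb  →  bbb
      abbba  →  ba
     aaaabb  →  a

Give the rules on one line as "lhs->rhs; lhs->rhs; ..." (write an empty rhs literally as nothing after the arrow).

aa->a; aab->aa; abb->; baa->

  | baababbaa => babbaa => baa => ε
  | aabb => aab => aa => a
  | babaaaaa => baaaa => aa => a
  | babaaaa => baaa => a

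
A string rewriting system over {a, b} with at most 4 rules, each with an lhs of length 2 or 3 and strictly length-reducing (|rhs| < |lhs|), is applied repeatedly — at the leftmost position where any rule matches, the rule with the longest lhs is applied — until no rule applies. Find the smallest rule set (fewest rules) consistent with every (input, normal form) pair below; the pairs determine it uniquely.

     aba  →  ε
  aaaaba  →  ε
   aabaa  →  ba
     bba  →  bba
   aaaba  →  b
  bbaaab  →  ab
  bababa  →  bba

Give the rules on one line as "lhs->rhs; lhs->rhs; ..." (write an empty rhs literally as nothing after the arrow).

  | aba => ε
  | aaaaba => baaba => aba => ε
  | aabaa => bbaa => ba
  | bba

aa->b; aba->; baa->a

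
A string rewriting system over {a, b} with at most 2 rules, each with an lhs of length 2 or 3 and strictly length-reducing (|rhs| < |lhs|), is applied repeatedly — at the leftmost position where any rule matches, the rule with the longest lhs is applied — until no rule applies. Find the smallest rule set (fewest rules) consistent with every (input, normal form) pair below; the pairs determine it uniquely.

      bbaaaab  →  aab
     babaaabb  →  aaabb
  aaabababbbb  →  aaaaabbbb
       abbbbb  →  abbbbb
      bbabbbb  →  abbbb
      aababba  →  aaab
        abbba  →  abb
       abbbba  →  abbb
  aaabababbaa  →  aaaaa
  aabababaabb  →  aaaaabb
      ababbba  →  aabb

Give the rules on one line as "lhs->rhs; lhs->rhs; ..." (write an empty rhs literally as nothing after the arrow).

ba->; bab->ab

  | bbaaaab => baaab => aab
  | babaaabb => abaaabb => aaabb
  | aaabababbbb => aaaababbbb => aaaaabbbb
  | abbbbb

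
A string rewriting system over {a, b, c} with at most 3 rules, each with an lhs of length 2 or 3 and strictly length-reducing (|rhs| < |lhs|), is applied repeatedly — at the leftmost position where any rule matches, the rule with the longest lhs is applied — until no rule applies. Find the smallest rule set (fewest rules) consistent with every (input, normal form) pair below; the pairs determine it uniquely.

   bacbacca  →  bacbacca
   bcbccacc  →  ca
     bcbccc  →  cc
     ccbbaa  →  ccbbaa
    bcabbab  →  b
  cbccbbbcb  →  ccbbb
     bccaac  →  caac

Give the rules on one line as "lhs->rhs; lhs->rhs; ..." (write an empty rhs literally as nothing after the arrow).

ab->; bc->; cac->ca

  | bacbacca
  | bcbccacc => bccacc => cacc => cac => ca
  | bcbccc => bccc => cc
  | ccbbaa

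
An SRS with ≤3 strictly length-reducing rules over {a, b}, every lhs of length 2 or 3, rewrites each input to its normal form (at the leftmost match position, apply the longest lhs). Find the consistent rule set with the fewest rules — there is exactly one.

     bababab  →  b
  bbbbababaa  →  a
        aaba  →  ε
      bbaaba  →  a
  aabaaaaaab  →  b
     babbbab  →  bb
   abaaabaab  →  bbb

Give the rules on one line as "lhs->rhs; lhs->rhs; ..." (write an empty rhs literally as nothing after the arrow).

  | bababab => babab => bab => b
  | bbbbababaa => bbbabaa => bbaa => a
  | aaba => bba => ε
  | bbaaba => aba => a

aa->b; ab->; bba->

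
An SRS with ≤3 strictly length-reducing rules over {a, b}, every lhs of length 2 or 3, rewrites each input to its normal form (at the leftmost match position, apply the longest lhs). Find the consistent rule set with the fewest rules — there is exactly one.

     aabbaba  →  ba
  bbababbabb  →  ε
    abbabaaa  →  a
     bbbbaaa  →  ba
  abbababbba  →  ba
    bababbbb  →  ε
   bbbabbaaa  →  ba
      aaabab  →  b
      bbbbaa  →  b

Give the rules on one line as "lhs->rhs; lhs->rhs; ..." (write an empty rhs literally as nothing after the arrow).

  | aabbaba => bbbaba => baba => ba
  | bbababbabb => ababbabb => abbabb => babb => bb => ε
  | abbabaaa => babaaa => baaa => bba => a
  | bbbbaaa => bbaaa => aaa => ba

aa->b; ab->; bb->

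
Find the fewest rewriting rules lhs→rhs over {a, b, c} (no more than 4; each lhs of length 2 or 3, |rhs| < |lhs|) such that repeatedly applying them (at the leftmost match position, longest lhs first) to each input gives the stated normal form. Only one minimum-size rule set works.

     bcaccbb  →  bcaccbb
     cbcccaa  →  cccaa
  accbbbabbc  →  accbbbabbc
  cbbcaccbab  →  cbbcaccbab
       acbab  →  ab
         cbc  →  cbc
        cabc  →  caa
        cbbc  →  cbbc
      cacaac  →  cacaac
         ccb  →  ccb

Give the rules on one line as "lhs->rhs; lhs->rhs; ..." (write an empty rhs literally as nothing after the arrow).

  | bcaccbb
  | cbcccaa => cccaa
  | accbbbabbc
  | cbbcaccbab

abc->aa; acb->; bcc->c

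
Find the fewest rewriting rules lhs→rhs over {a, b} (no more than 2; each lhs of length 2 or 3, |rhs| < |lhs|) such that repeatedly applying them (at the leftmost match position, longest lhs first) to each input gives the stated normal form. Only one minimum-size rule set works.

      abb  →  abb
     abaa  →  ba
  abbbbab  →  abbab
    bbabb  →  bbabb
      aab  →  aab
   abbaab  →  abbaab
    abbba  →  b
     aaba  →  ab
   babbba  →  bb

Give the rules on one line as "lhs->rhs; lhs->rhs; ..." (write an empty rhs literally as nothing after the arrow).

  | abb
  | abaa => ba
  | abbbbab => abbab
  | bbabb

aba->b; bbb->b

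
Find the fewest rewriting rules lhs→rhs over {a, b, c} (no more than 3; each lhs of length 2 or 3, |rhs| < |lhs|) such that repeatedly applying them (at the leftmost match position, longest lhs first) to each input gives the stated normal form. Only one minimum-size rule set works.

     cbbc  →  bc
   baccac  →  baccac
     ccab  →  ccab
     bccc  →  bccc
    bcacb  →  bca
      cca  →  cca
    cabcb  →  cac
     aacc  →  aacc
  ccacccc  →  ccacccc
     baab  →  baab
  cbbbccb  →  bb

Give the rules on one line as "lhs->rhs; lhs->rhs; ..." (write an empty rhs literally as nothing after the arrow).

bcb->c; cb->; ccb->

  | cbbc => bc
  | baccac
  | ccab
  | bccc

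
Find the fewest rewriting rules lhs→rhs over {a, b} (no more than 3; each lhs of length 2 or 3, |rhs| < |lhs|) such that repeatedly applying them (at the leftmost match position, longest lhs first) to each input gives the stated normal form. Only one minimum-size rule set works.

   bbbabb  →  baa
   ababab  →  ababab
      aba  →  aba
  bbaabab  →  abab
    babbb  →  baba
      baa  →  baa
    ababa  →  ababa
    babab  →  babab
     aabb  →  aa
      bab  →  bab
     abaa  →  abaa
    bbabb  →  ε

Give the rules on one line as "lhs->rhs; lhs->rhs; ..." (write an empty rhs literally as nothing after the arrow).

bb->; bba->; bbb->ba

  | bbbabb => baabb => baa
  | ababab
  | aba
  | bbaabab => abab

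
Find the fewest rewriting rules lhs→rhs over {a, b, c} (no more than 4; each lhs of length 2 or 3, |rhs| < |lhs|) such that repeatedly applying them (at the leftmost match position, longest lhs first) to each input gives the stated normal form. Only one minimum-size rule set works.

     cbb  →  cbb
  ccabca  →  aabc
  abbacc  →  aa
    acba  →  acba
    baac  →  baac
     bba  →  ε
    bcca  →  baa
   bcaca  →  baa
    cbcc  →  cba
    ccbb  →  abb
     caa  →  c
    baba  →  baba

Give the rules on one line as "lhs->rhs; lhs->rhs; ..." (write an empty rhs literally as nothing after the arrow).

bba->; ca->c; cc->a

  | cbb
  | ccabca => aabca => aabc
  | abbacc => acc => aa
  | acba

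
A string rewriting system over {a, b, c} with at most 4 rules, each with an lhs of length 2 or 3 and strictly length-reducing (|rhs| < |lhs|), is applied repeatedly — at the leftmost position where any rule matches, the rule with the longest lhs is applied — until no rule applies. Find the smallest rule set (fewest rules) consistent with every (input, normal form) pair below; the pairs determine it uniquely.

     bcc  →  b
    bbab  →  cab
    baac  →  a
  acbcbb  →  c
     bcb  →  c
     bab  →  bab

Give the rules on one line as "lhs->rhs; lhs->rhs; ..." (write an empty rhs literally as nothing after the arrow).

  | bcc => bc => b
  | bbab => cab
  | baac => bbc => cc => a
  | acbcbb => acbbb => accb => aab => bb => c

aa->b; bb->c; bc->b; cc->a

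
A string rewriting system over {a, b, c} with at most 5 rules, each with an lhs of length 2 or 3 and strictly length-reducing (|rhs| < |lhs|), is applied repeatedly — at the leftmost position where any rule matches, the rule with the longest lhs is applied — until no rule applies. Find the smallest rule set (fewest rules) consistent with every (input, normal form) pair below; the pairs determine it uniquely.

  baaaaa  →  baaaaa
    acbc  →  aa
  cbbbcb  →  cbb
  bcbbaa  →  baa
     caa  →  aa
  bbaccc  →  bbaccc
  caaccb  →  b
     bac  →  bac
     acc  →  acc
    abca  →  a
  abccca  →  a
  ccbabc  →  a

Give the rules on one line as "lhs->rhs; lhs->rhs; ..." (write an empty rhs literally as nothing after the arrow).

  | baaaaa
  | acbc => aca => aa
  | cbbbcb => cbbab => cbb
  | bcbbaa => abbaa => baa

aac->bb; ab->; bc->a; ca->a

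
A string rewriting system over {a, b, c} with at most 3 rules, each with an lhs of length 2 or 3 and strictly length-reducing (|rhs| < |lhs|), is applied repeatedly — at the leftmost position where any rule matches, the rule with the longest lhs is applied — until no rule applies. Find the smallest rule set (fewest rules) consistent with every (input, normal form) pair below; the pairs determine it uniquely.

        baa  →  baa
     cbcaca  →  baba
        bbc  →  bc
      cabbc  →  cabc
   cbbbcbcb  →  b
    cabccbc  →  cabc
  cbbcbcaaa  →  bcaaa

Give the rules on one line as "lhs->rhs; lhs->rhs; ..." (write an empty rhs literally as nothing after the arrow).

  | baa
  | cbcaca => bcaca => baba
  | bbc => bc
  | cabbc => cabc

bb->b; cac->ab; cb->b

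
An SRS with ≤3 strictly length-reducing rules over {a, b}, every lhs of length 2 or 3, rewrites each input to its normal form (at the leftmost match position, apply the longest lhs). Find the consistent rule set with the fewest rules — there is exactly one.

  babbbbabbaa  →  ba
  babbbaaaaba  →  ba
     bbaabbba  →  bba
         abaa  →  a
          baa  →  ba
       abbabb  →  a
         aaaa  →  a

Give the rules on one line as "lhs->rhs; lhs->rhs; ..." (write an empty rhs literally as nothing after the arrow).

  | babbbbabbaa => babbbabbaa => babbabbaa => bababbaa => baabbaa => babbaa => babaa => baaa => baa => ba
  | babbbaaaaba => babbaaaaba => babaaaaba => baaaaaba => baaaaba => baaaba => baaba => baba => baa => ba
  | bbaabbba => bbabbba => bbabba => bbaba => bbaa => bba
  | abaa => aaa => aa => a

aa->a; ab->a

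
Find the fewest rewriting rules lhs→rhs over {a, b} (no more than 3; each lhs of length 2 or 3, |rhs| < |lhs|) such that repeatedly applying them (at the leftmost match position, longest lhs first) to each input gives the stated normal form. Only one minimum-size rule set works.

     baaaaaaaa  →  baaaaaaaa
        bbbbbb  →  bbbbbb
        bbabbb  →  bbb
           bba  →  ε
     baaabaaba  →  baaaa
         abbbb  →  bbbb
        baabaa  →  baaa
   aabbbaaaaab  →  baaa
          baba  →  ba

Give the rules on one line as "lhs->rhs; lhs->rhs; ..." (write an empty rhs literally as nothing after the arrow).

  | baaaaaaaa
  | bbbbbb
  | bbabbb => bbb
  | bba => ε

ab->; abb->bb; bba->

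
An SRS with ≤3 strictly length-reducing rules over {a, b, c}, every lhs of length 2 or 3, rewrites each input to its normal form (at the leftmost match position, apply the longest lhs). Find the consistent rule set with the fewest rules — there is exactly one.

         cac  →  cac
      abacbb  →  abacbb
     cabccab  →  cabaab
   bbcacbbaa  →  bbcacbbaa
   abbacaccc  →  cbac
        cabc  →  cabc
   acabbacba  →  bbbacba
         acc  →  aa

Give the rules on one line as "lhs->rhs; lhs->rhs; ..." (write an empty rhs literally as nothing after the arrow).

  | cac
  | abacbb
  | cabccab => cabaab
  | bbcacbbaa

abb->c; aca->b; cc->a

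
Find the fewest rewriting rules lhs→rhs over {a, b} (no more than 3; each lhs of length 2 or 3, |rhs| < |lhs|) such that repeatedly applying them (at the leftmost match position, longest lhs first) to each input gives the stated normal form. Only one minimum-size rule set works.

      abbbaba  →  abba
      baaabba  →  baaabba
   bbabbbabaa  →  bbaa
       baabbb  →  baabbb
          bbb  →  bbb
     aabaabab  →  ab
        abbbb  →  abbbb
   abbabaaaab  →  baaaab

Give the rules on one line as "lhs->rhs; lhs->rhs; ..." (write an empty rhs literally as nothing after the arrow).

aba->ba; bab->

  | abbbaba => abba
  | baaabba
  | bbabbbabaa => bbbabaa => bbaa
  | baabbb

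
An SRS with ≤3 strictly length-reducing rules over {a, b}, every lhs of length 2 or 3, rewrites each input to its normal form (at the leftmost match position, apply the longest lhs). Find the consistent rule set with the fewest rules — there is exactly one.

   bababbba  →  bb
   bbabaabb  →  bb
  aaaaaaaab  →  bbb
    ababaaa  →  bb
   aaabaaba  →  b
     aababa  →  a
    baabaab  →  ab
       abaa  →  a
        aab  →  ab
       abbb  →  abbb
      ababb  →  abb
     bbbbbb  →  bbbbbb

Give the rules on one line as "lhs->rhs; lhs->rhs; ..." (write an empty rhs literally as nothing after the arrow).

  | bababbba => babbba => bbba => bb
  | bbabaabb => bbaabb => babb => bb
  | aaaaaaaab => bbaaaaab => baaaab => aaab => bbb
  | ababaaa => abaaa => aaa => bb

aa->a; aaa->bb; ba->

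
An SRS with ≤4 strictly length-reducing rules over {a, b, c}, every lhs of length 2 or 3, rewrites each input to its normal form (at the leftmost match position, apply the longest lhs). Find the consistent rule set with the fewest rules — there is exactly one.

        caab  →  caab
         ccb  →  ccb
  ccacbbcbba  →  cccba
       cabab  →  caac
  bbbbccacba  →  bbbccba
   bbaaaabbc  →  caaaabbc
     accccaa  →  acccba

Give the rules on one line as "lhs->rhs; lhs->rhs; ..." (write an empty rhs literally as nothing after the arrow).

bab->ac; bba->ca; bcb->c; cca->cb

  | caab
  | ccb
  | ccacbbcbba => cbcbbcbba => ccbcbba => cccba
  | cabab => caac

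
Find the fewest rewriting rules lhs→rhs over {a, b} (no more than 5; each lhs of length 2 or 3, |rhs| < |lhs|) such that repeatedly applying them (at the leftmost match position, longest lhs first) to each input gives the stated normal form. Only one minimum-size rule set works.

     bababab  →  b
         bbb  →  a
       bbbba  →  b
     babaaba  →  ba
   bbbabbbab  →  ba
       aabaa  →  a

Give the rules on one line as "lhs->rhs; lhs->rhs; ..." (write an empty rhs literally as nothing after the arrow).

aa->b; aab->aa; ab->a; bb->a

  | bababab => baabab => baaab => bbab => aab => aa => b
  | bbb => ab => a
  | bbbba => abba => aba => aa => b
  | babaaba => baaaba => bbaba => aaba => aaa => ba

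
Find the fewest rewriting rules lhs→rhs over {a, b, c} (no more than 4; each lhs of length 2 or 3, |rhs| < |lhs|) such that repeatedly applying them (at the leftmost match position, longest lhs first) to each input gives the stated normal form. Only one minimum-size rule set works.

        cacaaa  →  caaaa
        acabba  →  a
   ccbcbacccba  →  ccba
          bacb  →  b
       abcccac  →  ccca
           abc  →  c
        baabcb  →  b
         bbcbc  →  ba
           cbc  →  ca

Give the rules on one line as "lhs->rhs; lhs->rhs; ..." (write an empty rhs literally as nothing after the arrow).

ab->; ac->a; bc->a; bcb->b

  | cacaaa => caaaa
  | acabba => aabba => aba => a
  | ccbcbacccba => ccbacccba => ccbaccba => ccbacba => ccbaba => ccba
  | bacb => bab => b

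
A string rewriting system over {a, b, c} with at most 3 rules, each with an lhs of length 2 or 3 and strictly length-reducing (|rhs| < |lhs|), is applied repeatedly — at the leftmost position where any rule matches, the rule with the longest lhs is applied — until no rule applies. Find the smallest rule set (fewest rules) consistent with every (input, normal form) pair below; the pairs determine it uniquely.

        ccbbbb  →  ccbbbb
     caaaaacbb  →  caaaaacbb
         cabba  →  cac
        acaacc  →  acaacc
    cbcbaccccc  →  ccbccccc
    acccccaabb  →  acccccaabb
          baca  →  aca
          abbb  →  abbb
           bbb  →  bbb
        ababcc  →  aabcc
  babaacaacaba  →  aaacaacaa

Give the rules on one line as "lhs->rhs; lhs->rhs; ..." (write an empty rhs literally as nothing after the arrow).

ba->a; bba->c; bca->cb

  | ccbbbb
  | caaaaacbb
  | cabba => cac
  | acaacc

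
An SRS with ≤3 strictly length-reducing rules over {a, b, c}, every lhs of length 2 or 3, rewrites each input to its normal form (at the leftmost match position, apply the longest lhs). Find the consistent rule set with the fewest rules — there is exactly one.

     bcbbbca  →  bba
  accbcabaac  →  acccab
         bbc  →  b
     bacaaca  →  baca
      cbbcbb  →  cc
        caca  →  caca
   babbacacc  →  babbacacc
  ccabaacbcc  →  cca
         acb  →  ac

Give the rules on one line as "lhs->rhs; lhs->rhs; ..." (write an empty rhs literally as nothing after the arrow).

aac->; bc->; cb->c

  | bcbbbca => bbbca => bba
  | accbcabaac => acccabaac => acccab
  | bbc => b
  | bacaaca => baca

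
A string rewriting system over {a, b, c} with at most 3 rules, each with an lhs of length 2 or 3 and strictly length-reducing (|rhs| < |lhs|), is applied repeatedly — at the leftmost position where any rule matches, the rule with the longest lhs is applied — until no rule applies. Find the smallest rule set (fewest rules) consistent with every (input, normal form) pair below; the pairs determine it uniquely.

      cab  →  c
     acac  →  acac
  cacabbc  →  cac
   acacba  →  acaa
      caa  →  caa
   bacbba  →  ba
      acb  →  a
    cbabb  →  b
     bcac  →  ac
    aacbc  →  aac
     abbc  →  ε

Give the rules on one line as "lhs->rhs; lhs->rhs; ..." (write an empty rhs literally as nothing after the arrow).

ab->; bc->; cb->

  | cab => c
  | acac
  | cacabbc => cacbc => cac
  | acacba => acaa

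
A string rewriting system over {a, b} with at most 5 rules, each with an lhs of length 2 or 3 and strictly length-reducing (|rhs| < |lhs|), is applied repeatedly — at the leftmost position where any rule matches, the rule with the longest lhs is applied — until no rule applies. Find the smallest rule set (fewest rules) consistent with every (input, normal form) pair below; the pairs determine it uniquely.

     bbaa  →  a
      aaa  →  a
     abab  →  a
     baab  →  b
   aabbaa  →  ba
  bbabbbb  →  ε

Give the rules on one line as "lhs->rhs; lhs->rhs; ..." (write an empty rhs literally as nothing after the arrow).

  | bbaa => aaa => aa => a
  | aaa => aa => a
  | abab => bb => a
  | baab => bab => b

aa->a; ab->; aba->b; bb->a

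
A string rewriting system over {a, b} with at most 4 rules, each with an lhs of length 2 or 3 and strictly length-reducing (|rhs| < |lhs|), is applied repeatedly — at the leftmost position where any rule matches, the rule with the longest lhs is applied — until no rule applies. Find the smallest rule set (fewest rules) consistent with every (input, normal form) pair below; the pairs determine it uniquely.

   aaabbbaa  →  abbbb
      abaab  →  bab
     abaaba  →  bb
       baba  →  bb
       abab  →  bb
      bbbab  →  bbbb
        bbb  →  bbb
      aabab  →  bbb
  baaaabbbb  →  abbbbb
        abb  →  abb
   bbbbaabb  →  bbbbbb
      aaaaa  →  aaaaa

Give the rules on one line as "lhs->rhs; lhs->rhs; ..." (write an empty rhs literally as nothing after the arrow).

  | aaabbbaa => abbbbaa => abbbba => abbbb
  | abaab => bab
  | abaaba => baba => bb
  | baba => bb

aab->bb; aba->b; baa->a; bba->bb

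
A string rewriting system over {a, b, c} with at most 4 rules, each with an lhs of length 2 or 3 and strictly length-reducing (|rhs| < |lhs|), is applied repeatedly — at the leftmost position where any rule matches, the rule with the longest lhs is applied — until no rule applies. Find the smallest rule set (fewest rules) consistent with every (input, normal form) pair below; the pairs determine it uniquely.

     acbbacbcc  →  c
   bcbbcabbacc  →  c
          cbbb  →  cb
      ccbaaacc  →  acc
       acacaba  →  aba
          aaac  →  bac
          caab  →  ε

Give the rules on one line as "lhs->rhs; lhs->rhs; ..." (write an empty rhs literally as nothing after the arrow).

  | acbbacbcc => acacbcc => aacbcc => bcbcc => bcc => c
  | bcbbcabbacc => bbcabbacc => cabbacc => abbacc => aacc => bcc => c
  | cbbb => cb
  | ccbaaacc => ccbbacc => ccacc => cacc => acc

aa->b; bb->; bc->; ca->a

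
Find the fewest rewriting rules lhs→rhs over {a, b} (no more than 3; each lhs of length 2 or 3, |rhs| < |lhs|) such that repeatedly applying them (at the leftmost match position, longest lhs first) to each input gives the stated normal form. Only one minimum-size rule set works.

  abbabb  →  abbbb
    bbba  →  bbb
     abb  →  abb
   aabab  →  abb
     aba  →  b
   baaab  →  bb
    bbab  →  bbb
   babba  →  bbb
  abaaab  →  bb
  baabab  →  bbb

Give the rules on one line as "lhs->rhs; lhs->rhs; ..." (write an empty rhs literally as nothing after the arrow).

aba->b; ba->b

  | abbabb => abbbb
  | bbba => bbb
  | abb
  | aabab => abb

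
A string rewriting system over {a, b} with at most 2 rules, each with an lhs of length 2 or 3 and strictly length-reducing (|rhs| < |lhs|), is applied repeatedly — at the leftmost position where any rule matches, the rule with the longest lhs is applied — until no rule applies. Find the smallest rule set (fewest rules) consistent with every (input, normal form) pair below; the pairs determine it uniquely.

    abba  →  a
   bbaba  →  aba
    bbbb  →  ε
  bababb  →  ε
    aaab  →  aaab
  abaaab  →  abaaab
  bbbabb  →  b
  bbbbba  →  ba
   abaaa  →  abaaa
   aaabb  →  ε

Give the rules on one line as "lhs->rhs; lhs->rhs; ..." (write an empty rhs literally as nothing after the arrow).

abb->bb; bb->

  | abba => bba => a
  | bbaba => aba
  | bbbb => bb => ε
  | bababb => babbb => bbbb => bb => ε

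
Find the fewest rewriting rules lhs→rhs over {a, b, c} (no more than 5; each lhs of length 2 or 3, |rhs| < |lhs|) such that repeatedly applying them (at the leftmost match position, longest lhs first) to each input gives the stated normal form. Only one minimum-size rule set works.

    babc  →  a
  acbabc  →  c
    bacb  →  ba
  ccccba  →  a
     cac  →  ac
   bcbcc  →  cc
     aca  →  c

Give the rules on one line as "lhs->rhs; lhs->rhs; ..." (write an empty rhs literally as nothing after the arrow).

  | babc => baa => bc => a
  | acbabc => aabc => cbc => c
  | bacb => ba
  | ccccba => ccca => cca => ca => a

aa->c; bc->a; ca->a; cb->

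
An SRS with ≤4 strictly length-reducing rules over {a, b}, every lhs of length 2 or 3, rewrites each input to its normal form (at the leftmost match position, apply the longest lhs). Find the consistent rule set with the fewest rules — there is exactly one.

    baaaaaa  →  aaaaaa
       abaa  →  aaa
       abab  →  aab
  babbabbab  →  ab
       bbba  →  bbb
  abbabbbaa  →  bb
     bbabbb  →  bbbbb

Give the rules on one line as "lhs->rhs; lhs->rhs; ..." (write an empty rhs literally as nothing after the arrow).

  | baaaaaa => aaaaaa
  | abaa => aaa
  | abab => aab
  | babbabbab => abbabbab => babbab => abbab => bab => ab

abb->b; ba->a; bba->bb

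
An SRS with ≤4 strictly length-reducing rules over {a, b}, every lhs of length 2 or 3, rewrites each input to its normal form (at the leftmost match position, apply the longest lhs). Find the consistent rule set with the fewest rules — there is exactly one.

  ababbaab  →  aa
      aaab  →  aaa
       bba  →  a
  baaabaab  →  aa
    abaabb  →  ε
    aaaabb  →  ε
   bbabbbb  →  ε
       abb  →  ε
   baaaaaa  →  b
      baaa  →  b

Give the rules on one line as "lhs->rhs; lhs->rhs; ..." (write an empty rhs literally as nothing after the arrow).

  | ababbaab => aabbaab => abbaab => bbaab => aab => aa
  | aaab => aaa
  | bba => a
  | baaabaab => baabaab => babaab => bbaab => aab => aa

ab->a; abb->bb; ba->b; bb->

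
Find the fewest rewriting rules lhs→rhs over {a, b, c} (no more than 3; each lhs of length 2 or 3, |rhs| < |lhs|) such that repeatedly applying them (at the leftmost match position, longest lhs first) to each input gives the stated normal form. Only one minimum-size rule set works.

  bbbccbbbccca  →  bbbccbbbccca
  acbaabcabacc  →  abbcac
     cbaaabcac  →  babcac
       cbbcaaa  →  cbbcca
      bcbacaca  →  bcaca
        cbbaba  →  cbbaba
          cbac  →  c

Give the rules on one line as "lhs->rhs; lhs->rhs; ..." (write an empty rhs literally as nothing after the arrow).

  | bbbccbbbccca
  | acbaabcabacc => acbcbcabacc => abbcabacc => abbcac
  | cbaaabcac => cbcabcac => babcac
  | cbbcaaa => cbbcca

aa->c; bac->; cbc->b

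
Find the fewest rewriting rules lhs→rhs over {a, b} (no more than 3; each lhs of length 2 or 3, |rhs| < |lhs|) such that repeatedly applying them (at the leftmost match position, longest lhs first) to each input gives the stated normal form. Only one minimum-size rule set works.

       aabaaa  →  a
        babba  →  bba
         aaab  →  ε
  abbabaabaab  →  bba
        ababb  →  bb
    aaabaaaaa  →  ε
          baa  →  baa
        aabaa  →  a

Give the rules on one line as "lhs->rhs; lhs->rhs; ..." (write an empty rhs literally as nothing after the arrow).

aaa->a; ab->; aba->ab

  | aabaaa => aabaa => aaba => aab => a
  | babba => bba
  | aaab => ab => ε
  | abbabaabaab => babaabaab => bababaab => babbaab => bbaab => bba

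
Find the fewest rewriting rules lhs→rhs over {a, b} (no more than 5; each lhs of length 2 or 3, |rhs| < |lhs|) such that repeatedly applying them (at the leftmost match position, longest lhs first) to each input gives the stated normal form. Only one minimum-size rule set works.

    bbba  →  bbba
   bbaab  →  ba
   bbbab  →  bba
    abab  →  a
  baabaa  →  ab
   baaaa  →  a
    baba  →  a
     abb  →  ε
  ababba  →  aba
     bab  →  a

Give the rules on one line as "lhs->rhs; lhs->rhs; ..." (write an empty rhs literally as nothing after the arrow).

  | bbba
  | bbaab => bbab => ba
  | bbbab => bba
  | abab => aa => a

aa->a; aaa->ab; abb->; bab->a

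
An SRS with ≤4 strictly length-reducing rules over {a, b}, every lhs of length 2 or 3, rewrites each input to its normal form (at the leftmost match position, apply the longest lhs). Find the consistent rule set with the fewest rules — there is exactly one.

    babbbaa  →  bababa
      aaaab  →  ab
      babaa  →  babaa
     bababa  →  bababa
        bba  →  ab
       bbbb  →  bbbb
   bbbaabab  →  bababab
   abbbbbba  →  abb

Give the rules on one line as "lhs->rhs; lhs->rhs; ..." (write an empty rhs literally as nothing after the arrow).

  | babbbaa => bababa
  | aaaab => ab
  | babaa
  | bababa

aaa->; aab->a; bba->ab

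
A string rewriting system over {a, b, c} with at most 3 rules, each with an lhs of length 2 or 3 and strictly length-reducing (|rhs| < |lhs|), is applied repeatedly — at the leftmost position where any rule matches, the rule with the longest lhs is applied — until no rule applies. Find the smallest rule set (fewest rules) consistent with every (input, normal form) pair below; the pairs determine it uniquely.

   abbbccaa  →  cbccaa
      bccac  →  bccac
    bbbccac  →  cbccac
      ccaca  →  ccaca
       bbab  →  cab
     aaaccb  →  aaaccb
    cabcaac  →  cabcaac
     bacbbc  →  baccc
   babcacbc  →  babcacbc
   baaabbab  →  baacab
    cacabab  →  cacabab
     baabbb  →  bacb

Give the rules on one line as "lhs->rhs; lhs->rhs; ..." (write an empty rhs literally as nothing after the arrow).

abb->c; bb->c

  | abbbccaa => cbccaa
  | bccac
  | bbbccac => cbccac
  | ccaca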